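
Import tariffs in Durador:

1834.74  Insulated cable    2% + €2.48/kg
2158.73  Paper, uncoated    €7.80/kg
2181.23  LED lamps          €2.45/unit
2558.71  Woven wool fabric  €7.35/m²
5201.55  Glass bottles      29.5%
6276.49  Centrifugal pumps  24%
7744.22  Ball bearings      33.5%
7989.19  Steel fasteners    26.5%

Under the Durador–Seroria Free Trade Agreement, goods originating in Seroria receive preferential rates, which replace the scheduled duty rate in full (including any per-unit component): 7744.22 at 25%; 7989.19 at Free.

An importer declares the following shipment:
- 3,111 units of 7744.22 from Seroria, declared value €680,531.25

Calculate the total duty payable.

Line 1 (7744.22, Seroria, 3,111 units, €680,531.25):
Base rate for 7744.22 is 33.5%.
Origin Seroria qualifies under the Durador–Seroria agreement and 7744.22 is covered: preferential rate 25% applies instead.
Duty = €680,531.25 × 25% = €170,132.81.

€170,132.81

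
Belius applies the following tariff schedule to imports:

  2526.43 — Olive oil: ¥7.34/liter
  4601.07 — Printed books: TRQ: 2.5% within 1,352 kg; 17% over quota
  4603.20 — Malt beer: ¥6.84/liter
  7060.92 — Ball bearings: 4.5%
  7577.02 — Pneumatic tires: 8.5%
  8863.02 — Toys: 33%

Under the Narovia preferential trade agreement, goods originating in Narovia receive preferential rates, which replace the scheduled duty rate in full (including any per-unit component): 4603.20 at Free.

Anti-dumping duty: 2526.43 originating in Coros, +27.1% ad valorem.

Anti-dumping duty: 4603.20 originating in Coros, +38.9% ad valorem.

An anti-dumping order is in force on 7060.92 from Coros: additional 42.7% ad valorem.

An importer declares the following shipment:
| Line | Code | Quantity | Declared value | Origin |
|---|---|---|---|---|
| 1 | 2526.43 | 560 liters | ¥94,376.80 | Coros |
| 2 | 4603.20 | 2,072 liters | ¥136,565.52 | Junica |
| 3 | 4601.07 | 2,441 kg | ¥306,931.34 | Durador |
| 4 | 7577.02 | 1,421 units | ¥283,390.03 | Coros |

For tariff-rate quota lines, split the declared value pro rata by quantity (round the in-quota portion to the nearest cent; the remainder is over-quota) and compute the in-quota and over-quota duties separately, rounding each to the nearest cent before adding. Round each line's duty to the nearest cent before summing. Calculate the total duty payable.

Line 1 (2526.43, Coros, 560 liters, ¥94,376.80):
Base rate for 2526.43 is ¥7.34/liter.
Additional duty on 2526.43 from Coros: +27.1% ad valorem. Applied ad valorem rate = 27.1%.
Duty = ¥94,376.80 × 27.1% + 560 × ¥7.34 = ¥29,686.51.
Line 2 (4603.20, Junica, 2,072 liters, ¥136,565.52):
Base rate for 4603.20 is ¥6.84/liter.
4603.20 has an FTA preferential rate, but origin Junica is not Narovia; base rate stands.
The additional-duty order on 4603.20 targets Coros, not Junica; it does not apply.
Duty = 2,072 × ¥6.84 = ¥14,172.48.
Line 3 (4601.07, Durador, 2,441 kg, ¥306,931.34):
Code 4601.07 is under a tariff-rate quota (threshold 1,352 kg). In-quota: 1,352 kg at 2.5%; over-quota: 1,089 kg at 17%.
Pro-rata value split: in-quota = ¥306,931.34 × 1,352/2,441 = ¥170,000.48; over-quota = ¥306,931.34 − ¥170,000.48 = ¥136,930.86.
In-quota duty = ¥170,000.48 × 2.5% = ¥4,250.01. Over-quota duty = ¥136,930.86 × 17% = ¥23,278.25.
Line duty = ¥4,250.01 + ¥23,278.25 = ¥27,528.26.
Line 4 (7577.02, Coros, 1,421 units, ¥283,390.03):
Base rate for 7577.02 is 8.5%.
Duty = ¥283,390.03 × 8.5% = ¥24,088.15.
Total = ¥29,686.51 + ¥14,172.48 + ¥27,528.26 + ¥24,088.15 = ¥95,475.40.

¥95,475.40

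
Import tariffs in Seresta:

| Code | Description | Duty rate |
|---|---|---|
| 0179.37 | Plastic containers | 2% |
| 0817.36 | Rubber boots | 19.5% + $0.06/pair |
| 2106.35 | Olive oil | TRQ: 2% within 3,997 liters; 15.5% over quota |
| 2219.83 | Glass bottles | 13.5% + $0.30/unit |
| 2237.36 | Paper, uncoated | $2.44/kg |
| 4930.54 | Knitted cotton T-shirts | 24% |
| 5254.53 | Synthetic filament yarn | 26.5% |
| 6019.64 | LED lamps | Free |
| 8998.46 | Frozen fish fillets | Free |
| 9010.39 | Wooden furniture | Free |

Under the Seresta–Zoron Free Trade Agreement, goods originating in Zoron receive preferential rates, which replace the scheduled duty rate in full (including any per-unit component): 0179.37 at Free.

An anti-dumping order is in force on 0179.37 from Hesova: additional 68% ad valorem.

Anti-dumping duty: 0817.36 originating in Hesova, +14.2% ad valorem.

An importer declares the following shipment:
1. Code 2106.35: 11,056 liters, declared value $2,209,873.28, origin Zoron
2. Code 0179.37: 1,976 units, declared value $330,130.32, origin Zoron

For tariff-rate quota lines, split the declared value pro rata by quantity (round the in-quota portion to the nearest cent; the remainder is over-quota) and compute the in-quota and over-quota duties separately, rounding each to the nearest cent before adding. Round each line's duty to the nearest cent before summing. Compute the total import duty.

Line 1 (2106.35, Zoron, 11,056 liters, $2,209,873.28):
Code 2106.35 is under a tariff-rate quota (threshold 3,997 liters). In-quota: 3,997 liters at 2%; over-quota: 7,059 liters at 15.5%.
Pro-rata value split: in-quota = $2,209,873.28 × 3,997/11,056 = $798,920.36; over-quota = $2,209,873.28 − $798,920.36 = $1,410,952.92.
In-quota duty = $798,920.36 × 2% = $15,978.41. Over-quota duty = $1,410,952.92 × 15.5% = $218,697.70.
Line duty = $15,978.41 + $218,697.70 = $234,676.11.
Line 2 (0179.37, Zoron, 1,976 units, $330,130.32):
Base rate for 0179.37 is 2%.
Origin Zoron qualifies under the Seresta–Zoron agreement and 0179.37 is covered: preferential rate Free applies instead.
The additional-duty order on 0179.37 targets Hesova, not Zoron; it does not apply.
Duty = $330,130.32 × 0% = $0.00.
Total = $234,676.11 + $0.00 = $234,676.11.

$234,676.11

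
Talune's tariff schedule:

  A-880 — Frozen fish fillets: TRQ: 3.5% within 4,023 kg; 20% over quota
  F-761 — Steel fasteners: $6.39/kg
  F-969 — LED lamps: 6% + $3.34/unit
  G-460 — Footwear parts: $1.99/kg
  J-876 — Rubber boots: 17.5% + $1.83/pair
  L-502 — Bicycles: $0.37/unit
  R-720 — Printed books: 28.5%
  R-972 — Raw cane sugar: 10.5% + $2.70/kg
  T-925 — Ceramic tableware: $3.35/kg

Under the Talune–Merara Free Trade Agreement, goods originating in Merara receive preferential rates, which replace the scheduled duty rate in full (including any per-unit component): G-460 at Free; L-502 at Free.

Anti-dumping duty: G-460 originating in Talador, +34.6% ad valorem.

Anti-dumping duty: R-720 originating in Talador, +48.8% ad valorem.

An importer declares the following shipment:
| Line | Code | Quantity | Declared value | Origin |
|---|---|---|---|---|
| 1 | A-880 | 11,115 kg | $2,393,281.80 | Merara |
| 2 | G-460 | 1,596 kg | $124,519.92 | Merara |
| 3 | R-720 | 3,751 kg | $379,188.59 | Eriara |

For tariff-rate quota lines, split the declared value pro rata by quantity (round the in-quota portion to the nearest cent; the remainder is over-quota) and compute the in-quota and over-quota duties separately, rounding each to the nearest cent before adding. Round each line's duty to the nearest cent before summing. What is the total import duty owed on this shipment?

$443,796.77

Line 1 (A-880, Merara, 11,115 kg, $2,393,281.80):
Code A-880 is under a tariff-rate quota (threshold 4,023 kg). In-quota: 4,023 kg at 3.5%; over-quota: 7,092 kg at 20%.
Pro-rata value split: in-quota = $2,393,281.80 × 4,023/11,115 = $866,232.36; over-quota = $2,393,281.80 − $866,232.36 = $1,527,049.44.
In-quota duty = $866,232.36 × 3.5% = $30,318.13. Over-quota duty = $1,527,049.44 × 20% = $305,409.89.
Line duty = $30,318.13 + $305,409.89 = $335,728.02.
Line 2 (G-460, Merara, 1,596 kg, $124,519.92):
Base rate for G-460 is $1.99/kg.
Origin Merara qualifies under the Talune–Merara agreement and G-460 is covered: preferential rate Free applies instead.
The additional-duty order on G-460 targets Talador, not Merara; it does not apply.
Duty = $124,519.92 × 0% = $0.00.
Line 3 (R-720, Eriara, 3,751 kg, $379,188.59):
Base rate for R-720 is 28.5%.
The additional-duty order on R-720 targets Talador, not Eriara; it does not apply.
Duty = $379,188.59 × 28.5% = $108,068.75.
Total = $335,728.02 + $0.00 + $108,068.75 = $443,796.77.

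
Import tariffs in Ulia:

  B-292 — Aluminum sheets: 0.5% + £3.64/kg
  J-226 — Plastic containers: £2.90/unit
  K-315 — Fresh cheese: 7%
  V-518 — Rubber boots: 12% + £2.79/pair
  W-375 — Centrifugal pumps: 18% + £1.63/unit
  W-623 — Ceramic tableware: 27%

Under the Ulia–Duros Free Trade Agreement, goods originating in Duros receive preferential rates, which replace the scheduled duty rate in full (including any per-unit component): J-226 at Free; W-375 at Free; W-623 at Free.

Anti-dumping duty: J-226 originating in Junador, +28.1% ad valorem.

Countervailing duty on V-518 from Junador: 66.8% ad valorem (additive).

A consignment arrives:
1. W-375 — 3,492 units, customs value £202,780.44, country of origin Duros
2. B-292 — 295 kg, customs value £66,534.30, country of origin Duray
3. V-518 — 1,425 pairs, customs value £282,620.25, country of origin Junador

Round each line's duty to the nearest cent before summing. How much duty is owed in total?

Line 1 (W-375, Duros, 3,492 units, £202,780.44):
Base rate for W-375 is 18% + £1.63/unit.
Origin Duros qualifies under the Ulia–Duros agreement and W-375 is covered: preferential rate Free applies instead.
Duty = £202,780.44 × 0% = £0.00.
Line 2 (B-292, Duray, 295 kg, £66,534.30):
Base rate for B-292 is 0.5% + £3.64/kg.
Duty = £66,534.30 × 0.5% + 295 × £3.64 = £1,406.47.
Line 3 (V-518, Junador, 1,425 pairs, £282,620.25):
Base rate for V-518 is 12% + £2.79/pair.
Additional duty on V-518 from Junador: +66.8%. Applied ad valorem rate: 12% + 66.8% = 78.8%.
Duty = £282,620.25 × 78.8% + 1,425 × £2.79 = £226,680.51.
Total = £0.00 + £1,406.47 + £226,680.51 = £228,086.98.

£228,086.98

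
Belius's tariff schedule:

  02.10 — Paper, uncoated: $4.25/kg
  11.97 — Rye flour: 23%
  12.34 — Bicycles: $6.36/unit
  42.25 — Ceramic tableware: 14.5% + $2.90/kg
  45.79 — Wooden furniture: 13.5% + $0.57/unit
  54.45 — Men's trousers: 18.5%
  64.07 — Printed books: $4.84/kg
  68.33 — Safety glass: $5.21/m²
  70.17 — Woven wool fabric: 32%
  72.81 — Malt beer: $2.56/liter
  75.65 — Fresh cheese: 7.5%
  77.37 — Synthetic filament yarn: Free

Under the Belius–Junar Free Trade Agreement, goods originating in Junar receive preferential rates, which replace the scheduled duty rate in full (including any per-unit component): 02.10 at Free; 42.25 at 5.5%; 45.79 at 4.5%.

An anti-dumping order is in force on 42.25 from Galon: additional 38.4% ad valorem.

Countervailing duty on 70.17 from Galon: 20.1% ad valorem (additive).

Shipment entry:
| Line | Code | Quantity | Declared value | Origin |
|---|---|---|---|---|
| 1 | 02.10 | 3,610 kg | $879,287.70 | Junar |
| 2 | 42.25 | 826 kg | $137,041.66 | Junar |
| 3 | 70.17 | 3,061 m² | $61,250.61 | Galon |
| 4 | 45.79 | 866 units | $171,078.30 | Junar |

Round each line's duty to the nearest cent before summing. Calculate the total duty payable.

Line 1 (02.10, Junar, 3,610 kg, $879,287.70):
Base rate for 02.10 is $4.25/kg.
Origin Junar qualifies under the Belius–Junar agreement and 02.10 is covered: preferential rate Free applies instead.
Duty = $879,287.70 × 0% = $0.00.
Line 2 (42.25, Junar, 826 kg, $137,041.66):
Base rate for 42.25 is 14.5% + $2.90/kg.
Origin Junar qualifies under the Belius–Junar agreement and 42.25 is covered: preferential rate 5.5% applies instead.
The additional-duty order on 42.25 targets Galon, not Junar; it does not apply.
Duty = $137,041.66 × 5.5% = $7,537.29.
Line 3 (70.17, Galon, 3,061 m², $61,250.61):
Base rate for 70.17 is 32%.
Additional duty on 70.17 from Galon: +20.1%. Applied ad valorem rate: 32% + 20.1% = 52.1%.
Duty = $61,250.61 × 52.1% = $31,911.57.
Line 4 (45.79, Junar, 866 units, $171,078.30):
Base rate for 45.79 is 13.5% + $0.57/unit.
Origin Junar qualifies under the Belius–Junar agreement and 45.79 is covered: preferential rate 4.5% applies instead.
Duty = $171,078.30 × 4.5% = $7,698.52.
Total = $0.00 + $7,537.29 + $31,911.57 + $7,698.52 = $47,147.38.

$47,147.38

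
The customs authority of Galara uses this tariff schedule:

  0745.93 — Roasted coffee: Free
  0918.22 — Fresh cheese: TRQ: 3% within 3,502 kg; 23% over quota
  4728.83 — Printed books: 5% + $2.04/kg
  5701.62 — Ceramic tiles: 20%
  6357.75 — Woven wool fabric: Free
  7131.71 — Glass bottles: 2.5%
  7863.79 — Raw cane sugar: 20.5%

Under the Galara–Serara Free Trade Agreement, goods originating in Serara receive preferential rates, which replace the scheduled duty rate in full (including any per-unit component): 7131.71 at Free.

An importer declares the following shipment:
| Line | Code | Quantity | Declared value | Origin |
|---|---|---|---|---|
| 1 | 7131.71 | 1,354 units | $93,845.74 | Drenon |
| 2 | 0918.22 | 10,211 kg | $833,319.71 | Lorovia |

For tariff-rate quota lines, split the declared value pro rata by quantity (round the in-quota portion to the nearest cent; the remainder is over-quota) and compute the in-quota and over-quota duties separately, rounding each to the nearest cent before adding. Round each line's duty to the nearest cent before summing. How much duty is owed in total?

Line 1 (7131.71, Drenon, 1,354 units, $93,845.74):
Base rate for 7131.71 is 2.5%.
7131.71 has an FTA preferential rate, but origin Drenon is not Serara; base rate stands.
Duty = $93,845.74 × 2.5% = $2,346.14.
Line 2 (0918.22, Lorovia, 10,211 kg, $833,319.71):
Code 0918.22 is under a tariff-rate quota (threshold 3,502 kg). In-quota: 3,502 kg at 3%; over-quota: 6,709 kg at 23%.
Pro-rata value split: in-quota = $833,319.71 × 3,502/10,211 = $285,798.22; over-quota = $833,319.71 − $285,798.22 = $547,521.49.
In-quota duty = $285,798.22 × 3% = $8,573.95. Over-quota duty = $547,521.49 × 23% = $125,929.94.
Line duty = $8,573.95 + $125,929.94 = $134,503.89.
Total = $2,346.14 + $134,503.89 = $136,850.03.

$136,850.03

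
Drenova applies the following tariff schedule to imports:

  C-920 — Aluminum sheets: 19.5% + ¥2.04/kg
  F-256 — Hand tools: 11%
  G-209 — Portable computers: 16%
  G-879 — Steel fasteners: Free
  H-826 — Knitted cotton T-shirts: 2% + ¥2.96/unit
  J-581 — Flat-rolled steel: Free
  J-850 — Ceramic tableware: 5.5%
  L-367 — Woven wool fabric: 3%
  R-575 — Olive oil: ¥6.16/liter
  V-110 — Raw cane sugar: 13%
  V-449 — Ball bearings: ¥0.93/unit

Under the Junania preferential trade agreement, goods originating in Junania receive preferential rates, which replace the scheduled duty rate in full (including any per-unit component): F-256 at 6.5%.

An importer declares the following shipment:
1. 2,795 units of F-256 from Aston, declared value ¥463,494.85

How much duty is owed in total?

Line 1 (F-256, Aston, 2,795 units, ¥463,494.85):
Base rate for F-256 is 11%.
F-256 has an FTA preferential rate, but origin Aston is not Junania; base rate stands.
Duty = ¥463,494.85 × 11% = ¥50,984.43.

¥50,984.43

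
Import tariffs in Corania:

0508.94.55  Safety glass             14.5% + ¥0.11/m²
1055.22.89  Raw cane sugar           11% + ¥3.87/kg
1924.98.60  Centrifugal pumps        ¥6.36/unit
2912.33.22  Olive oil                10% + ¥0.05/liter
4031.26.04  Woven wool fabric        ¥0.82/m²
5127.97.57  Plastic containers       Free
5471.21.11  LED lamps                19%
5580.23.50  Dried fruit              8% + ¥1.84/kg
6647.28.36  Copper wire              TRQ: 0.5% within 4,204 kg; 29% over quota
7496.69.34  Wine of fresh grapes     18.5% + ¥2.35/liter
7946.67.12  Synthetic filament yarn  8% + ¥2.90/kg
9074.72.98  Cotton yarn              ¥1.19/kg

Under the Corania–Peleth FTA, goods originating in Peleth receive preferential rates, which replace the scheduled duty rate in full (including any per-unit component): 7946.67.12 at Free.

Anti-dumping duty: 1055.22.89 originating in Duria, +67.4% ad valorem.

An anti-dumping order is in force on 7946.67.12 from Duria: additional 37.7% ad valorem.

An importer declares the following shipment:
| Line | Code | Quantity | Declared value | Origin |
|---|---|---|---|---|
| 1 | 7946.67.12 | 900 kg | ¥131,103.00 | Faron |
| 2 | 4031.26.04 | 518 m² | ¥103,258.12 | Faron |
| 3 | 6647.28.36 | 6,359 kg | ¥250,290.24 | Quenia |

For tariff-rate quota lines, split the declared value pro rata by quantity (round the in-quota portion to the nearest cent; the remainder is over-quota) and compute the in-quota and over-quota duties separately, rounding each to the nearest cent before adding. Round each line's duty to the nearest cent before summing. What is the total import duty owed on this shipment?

¥38,948.38

Line 1 (7946.67.12, Faron, 900 kg, ¥131,103.00):
Base rate for 7946.67.12 is 8% + ¥2.90/kg.
7946.67.12 has an FTA preferential rate, but origin Faron is not Peleth; base rate stands.
The additional-duty order on 7946.67.12 targets Duria, not Faron; it does not apply.
Duty = ¥131,103.00 × 8% + 900 × ¥2.90 = ¥13,098.24.
Line 2 (4031.26.04, Faron, 518 m², ¥103,258.12):
Base rate for 4031.26.04 is ¥0.82/m².
Duty = 518 × ¥0.82 = ¥424.76.
Line 3 (6647.28.36, Quenia, 6,359 kg, ¥250,290.24):
Code 6647.28.36 is under a tariff-rate quota (threshold 4,204 kg). In-quota: 4,204 kg at 0.5%; over-quota: 2,155 kg at 29%.
Pro-rata value split: in-quota = ¥250,290.24 × 4,204/6,359 = ¥165,469.44; over-quota = ¥250,290.24 − ¥165,469.44 = ¥84,820.80.
In-quota duty = ¥165,469.44 × 0.5% = ¥827.35. Over-quota duty = ¥84,820.80 × 29% = ¥24,598.03.
Line duty = ¥827.35 + ¥24,598.03 = ¥25,425.38.
Total = ¥13,098.24 + ¥424.76 + ¥25,425.38 = ¥38,948.38.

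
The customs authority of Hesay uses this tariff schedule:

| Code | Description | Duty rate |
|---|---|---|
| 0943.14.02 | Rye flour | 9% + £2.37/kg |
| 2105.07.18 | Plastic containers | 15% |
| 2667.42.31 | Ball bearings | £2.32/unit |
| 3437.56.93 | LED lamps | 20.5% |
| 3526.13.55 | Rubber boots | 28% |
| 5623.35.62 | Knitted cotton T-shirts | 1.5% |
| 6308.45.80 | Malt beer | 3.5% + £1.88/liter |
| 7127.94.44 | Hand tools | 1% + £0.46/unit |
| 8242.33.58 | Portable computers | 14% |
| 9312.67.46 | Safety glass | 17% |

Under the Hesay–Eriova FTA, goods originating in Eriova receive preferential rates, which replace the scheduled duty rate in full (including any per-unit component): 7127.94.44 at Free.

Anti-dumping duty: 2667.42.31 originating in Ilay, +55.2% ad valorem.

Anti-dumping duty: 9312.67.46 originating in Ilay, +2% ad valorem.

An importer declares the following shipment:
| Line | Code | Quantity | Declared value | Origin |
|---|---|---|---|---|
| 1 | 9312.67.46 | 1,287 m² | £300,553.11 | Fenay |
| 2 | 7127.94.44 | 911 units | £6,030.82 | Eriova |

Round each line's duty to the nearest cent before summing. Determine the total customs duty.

£51,094.03

Line 1 (9312.67.46, Fenay, 1,287 m², £300,553.11):
Base rate for 9312.67.46 is 17%.
The additional-duty order on 9312.67.46 targets Ilay, not Fenay; it does not apply.
Duty = £300,553.11 × 17% = £51,094.03.
Line 2 (7127.94.44, Eriova, 911 units, £6,030.82):
Base rate for 7127.94.44 is 1% + £0.46/unit.
Origin Eriova qualifies under the Hesay–Eriova agreement and 7127.94.44 is covered: preferential rate Free applies instead.
Duty = £6,030.82 × 0% = £0.00.
Total = £51,094.03 + £0.00 = £51,094.03.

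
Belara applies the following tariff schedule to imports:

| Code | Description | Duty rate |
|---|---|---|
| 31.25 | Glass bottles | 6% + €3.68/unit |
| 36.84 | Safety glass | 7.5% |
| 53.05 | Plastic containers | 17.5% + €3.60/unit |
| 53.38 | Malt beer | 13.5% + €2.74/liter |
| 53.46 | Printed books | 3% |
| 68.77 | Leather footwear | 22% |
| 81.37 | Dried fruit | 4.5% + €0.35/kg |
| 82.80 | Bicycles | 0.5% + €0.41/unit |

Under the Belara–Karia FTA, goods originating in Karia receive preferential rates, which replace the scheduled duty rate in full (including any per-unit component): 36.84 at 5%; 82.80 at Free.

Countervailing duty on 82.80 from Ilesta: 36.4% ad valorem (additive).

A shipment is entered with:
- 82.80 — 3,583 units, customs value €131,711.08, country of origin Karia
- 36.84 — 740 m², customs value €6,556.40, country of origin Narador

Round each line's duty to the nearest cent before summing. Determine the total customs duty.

€491.73

Line 1 (82.80, Karia, 3,583 units, €131,711.08):
Base rate for 82.80 is 0.5% + €0.41/unit.
Origin Karia qualifies under the Belara–Karia agreement and 82.80 is covered: preferential rate Free applies instead.
The additional-duty order on 82.80 targets Ilesta, not Karia; it does not apply.
Duty = €131,711.08 × 0% = €0.00.
Line 2 (36.84, Narador, 740 m², €6,556.40):
Base rate for 36.84 is 7.5%.
36.84 has an FTA preferential rate, but origin Narador is not Karia; base rate stands.
Duty = €6,556.40 × 7.5% = €491.73.
Total = €0.00 + €491.73 = €491.73.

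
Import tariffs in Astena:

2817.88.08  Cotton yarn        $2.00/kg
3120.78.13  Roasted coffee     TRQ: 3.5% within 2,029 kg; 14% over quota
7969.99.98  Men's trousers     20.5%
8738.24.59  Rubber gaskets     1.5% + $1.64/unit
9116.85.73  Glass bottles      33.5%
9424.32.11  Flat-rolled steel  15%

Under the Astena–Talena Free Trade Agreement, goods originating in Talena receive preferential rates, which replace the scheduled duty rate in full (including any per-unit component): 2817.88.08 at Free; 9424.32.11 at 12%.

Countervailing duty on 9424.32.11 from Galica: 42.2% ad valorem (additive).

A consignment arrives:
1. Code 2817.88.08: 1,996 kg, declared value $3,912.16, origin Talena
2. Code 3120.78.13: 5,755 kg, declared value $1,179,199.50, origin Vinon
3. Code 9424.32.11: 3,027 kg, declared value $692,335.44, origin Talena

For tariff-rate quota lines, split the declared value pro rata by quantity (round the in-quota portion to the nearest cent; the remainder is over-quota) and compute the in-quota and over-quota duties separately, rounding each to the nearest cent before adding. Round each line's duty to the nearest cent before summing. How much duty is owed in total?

$204,515.26

Line 1 (2817.88.08, Talena, 1,996 kg, $3,912.16):
Base rate for 2817.88.08 is $2.00/kg.
Origin Talena qualifies under the Astena–Talena agreement and 2817.88.08 is covered: preferential rate Free applies instead.
Duty = $3,912.16 × 0% = $0.00.
Line 2 (3120.78.13, Vinon, 5,755 kg, $1,179,199.50):
Code 3120.78.13 is under a tariff-rate quota (threshold 2,029 kg). In-quota: 2,029 kg at 3.5%; over-quota: 3,726 kg at 14%.
Pro-rata value split: in-quota = $1,179,199.50 × 2,029/5,755 = $415,742.10; over-quota = $1,179,199.50 − $415,742.10 = $763,457.40.
In-quota duty = $415,742.10 × 3.5% = $14,550.97. Over-quota duty = $763,457.40 × 14% = $106,884.04.
Line duty = $14,550.97 + $106,884.04 = $121,435.01.
Line 3 (9424.32.11, Talena, 3,027 kg, $692,335.44):
Base rate for 9424.32.11 is 15%.
Origin Talena qualifies under the Astena–Talena agreement and 9424.32.11 is covered: preferential rate 12% applies instead.
The additional-duty order on 9424.32.11 targets Galica, not Talena; it does not apply.
Duty = $692,335.44 × 12% = $83,080.25.
Total = $0.00 + $121,435.01 + $83,080.25 = $204,515.26.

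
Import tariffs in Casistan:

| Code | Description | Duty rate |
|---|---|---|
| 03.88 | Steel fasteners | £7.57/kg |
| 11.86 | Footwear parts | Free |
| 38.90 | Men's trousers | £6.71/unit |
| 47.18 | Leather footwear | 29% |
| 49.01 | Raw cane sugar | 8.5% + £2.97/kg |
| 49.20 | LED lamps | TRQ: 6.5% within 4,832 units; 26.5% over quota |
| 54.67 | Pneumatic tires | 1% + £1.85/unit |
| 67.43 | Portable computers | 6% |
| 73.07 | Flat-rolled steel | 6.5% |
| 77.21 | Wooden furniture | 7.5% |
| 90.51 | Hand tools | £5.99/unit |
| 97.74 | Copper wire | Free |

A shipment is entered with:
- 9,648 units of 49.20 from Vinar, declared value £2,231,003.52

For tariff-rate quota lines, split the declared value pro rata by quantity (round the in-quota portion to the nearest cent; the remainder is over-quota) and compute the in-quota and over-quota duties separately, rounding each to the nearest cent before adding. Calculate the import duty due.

£367,745.60

Line 1 (49.20, Vinar, 9,648 units, £2,231,003.52):
Code 49.20 is under a tariff-rate quota (threshold 4,832 units). In-quota: 4,832 units at 6.5%; over-quota: 4,816 units at 26.5%.
Pro-rata value split: in-quota = £2,231,003.52 × 4,832/9,648 = £1,117,351.68; over-quota = £2,231,003.52 − £1,117,351.68 = £1,113,651.84.
In-quota duty = £1,117,351.68 × 6.5% = £72,627.86. Over-quota duty = £1,113,651.84 × 26.5% = £295,117.74.
Line duty = £72,627.86 + £295,117.74 = £367,745.60.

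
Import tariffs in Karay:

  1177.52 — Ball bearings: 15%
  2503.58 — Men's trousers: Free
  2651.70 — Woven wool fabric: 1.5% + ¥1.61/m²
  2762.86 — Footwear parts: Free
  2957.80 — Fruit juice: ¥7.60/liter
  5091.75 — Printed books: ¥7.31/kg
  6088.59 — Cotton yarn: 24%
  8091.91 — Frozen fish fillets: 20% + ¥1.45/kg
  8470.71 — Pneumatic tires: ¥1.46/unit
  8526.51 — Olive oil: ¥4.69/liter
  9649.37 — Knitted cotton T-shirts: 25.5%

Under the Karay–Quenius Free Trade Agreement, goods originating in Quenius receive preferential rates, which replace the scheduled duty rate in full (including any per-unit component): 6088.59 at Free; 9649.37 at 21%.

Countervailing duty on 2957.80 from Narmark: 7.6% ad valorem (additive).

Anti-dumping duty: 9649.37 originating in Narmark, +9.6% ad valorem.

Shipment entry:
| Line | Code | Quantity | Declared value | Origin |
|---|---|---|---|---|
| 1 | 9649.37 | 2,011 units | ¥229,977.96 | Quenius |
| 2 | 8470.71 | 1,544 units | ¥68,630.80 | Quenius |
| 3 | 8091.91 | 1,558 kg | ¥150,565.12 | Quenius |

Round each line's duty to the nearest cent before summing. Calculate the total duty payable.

Line 1 (9649.37, Quenius, 2,011 units, ¥229,977.96):
Base rate for 9649.37 is 25.5%.
Origin Quenius qualifies under the Karay–Quenius agreement and 9649.37 is covered: preferential rate 21% applies instead.
The additional-duty order on 9649.37 targets Narmark, not Quenius; it does not apply.
Duty = ¥229,977.96 × 21% = ¥48,295.37.
Line 2 (8470.71, Quenius, 1,544 units, ¥68,630.80):
Base rate for 8470.71 is ¥1.46/unit.
Origin Quenius is the FTA partner but 8470.71 is not on the preference list; base rate stands.
Duty = 1,544 × ¥1.46 = ¥2,254.24.
Line 3 (8091.91, Quenius, 1,558 kg, ¥150,565.12):
Base rate for 8091.91 is 20% + ¥1.45/kg.
Origin Quenius is the FTA partner but 8091.91 is not on the preference list; base rate stands.
Duty = ¥150,565.12 × 20% + 1,558 × ¥1.45 = ¥32,372.12.
Total = ¥48,295.37 + ¥2,254.24 + ¥32,372.12 = ¥82,921.73.

¥82,921.73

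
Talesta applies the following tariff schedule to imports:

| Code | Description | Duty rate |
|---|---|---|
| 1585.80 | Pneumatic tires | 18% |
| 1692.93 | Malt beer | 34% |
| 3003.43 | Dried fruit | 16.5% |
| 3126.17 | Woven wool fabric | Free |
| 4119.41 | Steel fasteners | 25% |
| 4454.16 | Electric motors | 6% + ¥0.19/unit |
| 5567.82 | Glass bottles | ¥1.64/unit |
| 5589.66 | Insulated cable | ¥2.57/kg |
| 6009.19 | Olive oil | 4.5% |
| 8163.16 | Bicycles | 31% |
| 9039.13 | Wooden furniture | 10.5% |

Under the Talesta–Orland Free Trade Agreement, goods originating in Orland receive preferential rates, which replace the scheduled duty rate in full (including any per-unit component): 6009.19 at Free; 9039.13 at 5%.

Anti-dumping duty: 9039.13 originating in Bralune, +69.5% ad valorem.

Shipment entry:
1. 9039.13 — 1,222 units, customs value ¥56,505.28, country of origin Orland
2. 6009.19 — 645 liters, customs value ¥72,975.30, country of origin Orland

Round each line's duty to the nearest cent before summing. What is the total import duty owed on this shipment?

¥2,825.26

Line 1 (9039.13, Orland, 1,222 units, ¥56,505.28):
Base rate for 9039.13 is 10.5%.
Origin Orland qualifies under the Talesta–Orland agreement and 9039.13 is covered: preferential rate 5% applies instead.
The additional-duty order on 9039.13 targets Bralune, not Orland; it does not apply.
Duty = ¥56,505.28 × 5% = ¥2,825.26.
Line 2 (6009.19, Orland, 645 liters, ¥72,975.30):
Base rate for 6009.19 is 4.5%.
Origin Orland qualifies under the Talesta–Orland agreement and 6009.19 is covered: preferential rate Free applies instead.
Duty = ¥72,975.30 × 0% = ¥0.00.
Total = ¥2,825.26 + ¥0.00 = ¥2,825.26.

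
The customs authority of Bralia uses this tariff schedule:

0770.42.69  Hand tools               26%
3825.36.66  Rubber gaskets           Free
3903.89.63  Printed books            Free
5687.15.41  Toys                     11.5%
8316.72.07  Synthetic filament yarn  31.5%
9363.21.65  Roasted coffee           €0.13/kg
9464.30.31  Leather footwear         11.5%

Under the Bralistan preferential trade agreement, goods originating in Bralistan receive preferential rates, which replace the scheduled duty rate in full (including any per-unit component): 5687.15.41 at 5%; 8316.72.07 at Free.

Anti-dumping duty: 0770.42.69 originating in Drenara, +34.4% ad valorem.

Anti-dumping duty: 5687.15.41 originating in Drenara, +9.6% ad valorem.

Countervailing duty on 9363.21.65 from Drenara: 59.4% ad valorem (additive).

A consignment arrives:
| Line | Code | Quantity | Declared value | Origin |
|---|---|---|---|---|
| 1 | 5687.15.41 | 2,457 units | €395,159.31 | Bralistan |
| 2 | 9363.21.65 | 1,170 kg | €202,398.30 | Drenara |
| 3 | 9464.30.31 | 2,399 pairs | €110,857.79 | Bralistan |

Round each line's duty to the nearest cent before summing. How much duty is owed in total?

€152,883.31

Line 1 (5687.15.41, Bralistan, 2,457 units, €395,159.31):
Base rate for 5687.15.41 is 11.5%.
Origin Bralistan qualifies under the Bralia–Bralistan agreement and 5687.15.41 is covered: preferential rate 5% applies instead.
The additional-duty order on 5687.15.41 targets Drenara, not Bralistan; it does not apply.
Duty = €395,159.31 × 5% = €19,757.97.
Line 2 (9363.21.65, Drenara, 1,170 kg, €202,398.30):
Base rate for 9363.21.65 is €0.13/kg.
Additional duty on 9363.21.65 from Drenara: +59.4% ad valorem. Applied ad valorem rate = 59.4%.
Duty = €202,398.30 × 59.4% + 1,170 × €0.13 = €120,376.69.
Line 3 (9464.30.31, Bralistan, 2,399 pairs, €110,857.79):
Base rate for 9464.30.31 is 11.5%.
Origin Bralistan is the FTA partner but 9464.30.31 is not on the preference list; base rate stands.
Duty = €110,857.79 × 11.5% = €12,748.65.
Total = €19,757.97 + €120,376.69 + €12,748.65 = €152,883.31.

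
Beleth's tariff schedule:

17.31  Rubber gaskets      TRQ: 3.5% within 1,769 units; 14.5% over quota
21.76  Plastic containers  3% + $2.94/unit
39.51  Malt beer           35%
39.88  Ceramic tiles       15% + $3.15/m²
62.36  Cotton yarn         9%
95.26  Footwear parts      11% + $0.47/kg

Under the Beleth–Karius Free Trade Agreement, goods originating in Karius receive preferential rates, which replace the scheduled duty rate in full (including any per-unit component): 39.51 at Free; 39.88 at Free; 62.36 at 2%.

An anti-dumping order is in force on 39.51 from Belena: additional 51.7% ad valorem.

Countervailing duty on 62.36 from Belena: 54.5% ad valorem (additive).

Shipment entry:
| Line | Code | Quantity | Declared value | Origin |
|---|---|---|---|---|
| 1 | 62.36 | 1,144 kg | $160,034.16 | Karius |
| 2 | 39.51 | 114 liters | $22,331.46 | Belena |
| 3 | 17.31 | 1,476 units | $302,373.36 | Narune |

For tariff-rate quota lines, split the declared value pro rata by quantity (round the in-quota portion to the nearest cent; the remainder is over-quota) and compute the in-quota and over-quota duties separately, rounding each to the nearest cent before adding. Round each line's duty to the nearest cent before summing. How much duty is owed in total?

Line 1 (62.36, Karius, 1,144 kg, $160,034.16):
Base rate for 62.36 is 9%.
Origin Karius qualifies under the Beleth–Karius agreement and 62.36 is covered: preferential rate 2% applies instead.
The additional-duty order on 62.36 targets Belena, not Karius; it does not apply.
Duty = $160,034.16 × 2% = $3,200.68.
Line 2 (39.51, Belena, 114 liters, $22,331.46):
Base rate for 39.51 is 35%.
39.51 has an FTA preferential rate, but origin Belena is not Karius; base rate stands.
Additional duty on 39.51 from Belena: +51.7%. Applied ad valorem rate: 35% + 51.7% = 86.7%.
Duty = $22,331.46 × 86.7% = $19,361.38.
Line 3 (17.31, Narune, 1,476 units, $302,373.36):
Code 17.31 is under a tariff-rate quota (threshold 1,769 units). Quantity 1,476 units is within the quota, so the in-quota rate 3.5% applies to the full value.
Duty = $302,373.36 × 3.5% = $10,583.07.
Total = $3,200.68 + $19,361.38 + $10,583.07 = $33,145.13.

$33,145.13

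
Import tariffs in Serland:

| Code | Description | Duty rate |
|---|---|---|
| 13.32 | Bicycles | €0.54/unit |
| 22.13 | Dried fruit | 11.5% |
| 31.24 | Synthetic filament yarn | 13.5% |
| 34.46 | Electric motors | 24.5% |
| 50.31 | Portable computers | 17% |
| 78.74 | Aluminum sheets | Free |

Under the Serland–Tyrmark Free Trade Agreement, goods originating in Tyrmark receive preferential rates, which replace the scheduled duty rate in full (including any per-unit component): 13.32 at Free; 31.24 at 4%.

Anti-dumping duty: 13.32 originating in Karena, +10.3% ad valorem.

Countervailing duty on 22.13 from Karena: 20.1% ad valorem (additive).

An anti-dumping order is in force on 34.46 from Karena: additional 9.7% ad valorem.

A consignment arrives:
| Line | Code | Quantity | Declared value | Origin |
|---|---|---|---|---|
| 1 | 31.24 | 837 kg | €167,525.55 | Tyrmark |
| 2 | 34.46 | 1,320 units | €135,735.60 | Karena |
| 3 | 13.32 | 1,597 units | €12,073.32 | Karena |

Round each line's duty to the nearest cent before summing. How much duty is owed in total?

€55,228.53

Line 1 (31.24, Tyrmark, 837 kg, €167,525.55):
Base rate for 31.24 is 13.5%.
Origin Tyrmark qualifies under the Serland–Tyrmark agreement and 31.24 is covered: preferential rate 4% applies instead.
Duty = €167,525.55 × 4% = €6,701.02.
Line 2 (34.46, Karena, 1,320 units, €135,735.60):
Base rate for 34.46 is 24.5%.
Additional duty on 34.46 from Karena: +9.7%. Applied ad valorem rate: 24.5% + 9.7% = 34.2%.
Duty = €135,735.60 × 34.2% = €46,421.58.
Line 3 (13.32, Karena, 1,597 units, €12,073.32):
Base rate for 13.32 is €0.54/unit.
13.32 has an FTA preferential rate, but origin Karena is not Tyrmark; base rate stands.
Additional duty on 13.32 from Karena: +10.3% ad valorem. Applied ad valorem rate = 10.3%.
Duty = €12,073.32 × 10.3% + 1,597 × €0.54 = €2,105.93.
Total = €6,701.02 + €46,421.58 + €2,105.93 = €55,228.53.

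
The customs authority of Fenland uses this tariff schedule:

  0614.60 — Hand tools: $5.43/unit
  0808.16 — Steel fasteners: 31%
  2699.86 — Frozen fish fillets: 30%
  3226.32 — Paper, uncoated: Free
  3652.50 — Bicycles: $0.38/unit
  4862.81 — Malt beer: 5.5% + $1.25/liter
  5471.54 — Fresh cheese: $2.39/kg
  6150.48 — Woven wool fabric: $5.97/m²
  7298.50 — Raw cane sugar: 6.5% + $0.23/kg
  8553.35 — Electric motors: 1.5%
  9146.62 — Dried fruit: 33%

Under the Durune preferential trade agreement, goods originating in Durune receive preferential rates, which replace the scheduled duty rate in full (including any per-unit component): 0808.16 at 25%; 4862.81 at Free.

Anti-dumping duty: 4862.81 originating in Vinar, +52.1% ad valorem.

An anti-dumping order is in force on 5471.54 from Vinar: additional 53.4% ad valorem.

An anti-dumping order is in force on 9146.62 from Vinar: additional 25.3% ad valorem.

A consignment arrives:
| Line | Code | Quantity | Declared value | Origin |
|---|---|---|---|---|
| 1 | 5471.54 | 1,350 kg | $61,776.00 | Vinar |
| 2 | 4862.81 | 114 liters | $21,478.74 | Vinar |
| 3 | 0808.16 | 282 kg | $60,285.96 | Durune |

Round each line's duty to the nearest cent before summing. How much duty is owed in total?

$63,800.62

Line 1 (5471.54, Vinar, 1,350 kg, $61,776.00):
Base rate for 5471.54 is $2.39/kg.
Additional duty on 5471.54 from Vinar: +53.4% ad valorem. Applied ad valorem rate = 53.4%.
Duty = $61,776.00 × 53.4% + 1,350 × $2.39 = $36,214.88.
Line 2 (4862.81, Vinar, 114 liters, $21,478.74):
Base rate for 4862.81 is 5.5% + $1.25/liter.
4862.81 has an FTA preferential rate, but origin Vinar is not Durune; base rate stands.
Additional duty on 4862.81 from Vinar: +52.1%. Applied ad valorem rate: 5.5% + 52.1% = 57.6%.
Duty = $21,478.74 × 57.6% + 114 × $1.25 = $12,514.25.
Line 3 (0808.16, Durune, 282 kg, $60,285.96):
Base rate for 0808.16 is 31%.
Origin Durune qualifies under the Fenland–Durune agreement and 0808.16 is covered: preferential rate 25% applies instead.
Duty = $60,285.96 × 25% = $15,071.49.
Total = $36,214.88 + $12,514.25 + $15,071.49 = $63,800.62.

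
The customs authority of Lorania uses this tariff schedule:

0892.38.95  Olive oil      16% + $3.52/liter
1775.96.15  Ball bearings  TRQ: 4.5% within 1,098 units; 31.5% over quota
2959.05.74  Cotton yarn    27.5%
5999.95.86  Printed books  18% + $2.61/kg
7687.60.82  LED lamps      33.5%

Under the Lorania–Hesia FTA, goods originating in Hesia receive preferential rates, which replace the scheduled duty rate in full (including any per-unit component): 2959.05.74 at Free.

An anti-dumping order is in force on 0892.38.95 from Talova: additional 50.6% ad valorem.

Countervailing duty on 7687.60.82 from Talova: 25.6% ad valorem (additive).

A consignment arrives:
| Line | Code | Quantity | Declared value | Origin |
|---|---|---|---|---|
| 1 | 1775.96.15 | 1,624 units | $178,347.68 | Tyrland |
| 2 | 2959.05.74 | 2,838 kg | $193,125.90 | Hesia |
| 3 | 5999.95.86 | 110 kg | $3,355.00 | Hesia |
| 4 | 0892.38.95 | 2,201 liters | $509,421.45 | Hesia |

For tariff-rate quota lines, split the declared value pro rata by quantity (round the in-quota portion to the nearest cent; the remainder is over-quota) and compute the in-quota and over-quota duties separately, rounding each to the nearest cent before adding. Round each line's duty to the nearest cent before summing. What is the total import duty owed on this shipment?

$113,768.24

Line 1 (1775.96.15, Tyrland, 1,624 units, $178,347.68):
Code 1775.96.15 is under a tariff-rate quota (threshold 1,098 units). In-quota: 1,098 units at 4.5%; over-quota: 526 units at 31.5%.
Pro-rata value split: in-quota = $178,347.68 × 1,098/1,624 = $120,582.36; over-quota = $178,347.68 − $120,582.36 = $57,765.32.
In-quota duty = $120,582.36 × 4.5% = $5,426.21. Over-quota duty = $57,765.32 × 31.5% = $18,196.08.
Line duty = $5,426.21 + $18,196.08 = $23,622.29.
Line 2 (2959.05.74, Hesia, 2,838 kg, $193,125.90):
Base rate for 2959.05.74 is 27.5%.
Origin Hesia qualifies under the Lorania–Hesia agreement and 2959.05.74 is covered: preferential rate Free applies instead.
Duty = $193,125.90 × 0% = $0.00.
Line 3 (5999.95.86, Hesia, 110 kg, $3,355.00):
Base rate for 5999.95.86 is 18% + $2.61/kg.
Origin Hesia is the FTA partner but 5999.95.86 is not on the preference list; base rate stands.
Duty = $3,355.00 × 18% + 110 × $2.61 = $891.00.
Line 4 (0892.38.95, Hesia, 2,201 liters, $509,421.45):
Base rate for 0892.38.95 is 16% + $3.52/liter.
Origin Hesia is the FTA partner but 0892.38.95 is not on the preference list; base rate stands.
The additional-duty order on 0892.38.95 targets Talova, not Hesia; it does not apply.
Duty = $509,421.45 × 16% + 2,201 × $3.52 = $89,254.95.
Total = $23,622.29 + $0.00 + $891.00 + $89,254.95 = $113,768.24.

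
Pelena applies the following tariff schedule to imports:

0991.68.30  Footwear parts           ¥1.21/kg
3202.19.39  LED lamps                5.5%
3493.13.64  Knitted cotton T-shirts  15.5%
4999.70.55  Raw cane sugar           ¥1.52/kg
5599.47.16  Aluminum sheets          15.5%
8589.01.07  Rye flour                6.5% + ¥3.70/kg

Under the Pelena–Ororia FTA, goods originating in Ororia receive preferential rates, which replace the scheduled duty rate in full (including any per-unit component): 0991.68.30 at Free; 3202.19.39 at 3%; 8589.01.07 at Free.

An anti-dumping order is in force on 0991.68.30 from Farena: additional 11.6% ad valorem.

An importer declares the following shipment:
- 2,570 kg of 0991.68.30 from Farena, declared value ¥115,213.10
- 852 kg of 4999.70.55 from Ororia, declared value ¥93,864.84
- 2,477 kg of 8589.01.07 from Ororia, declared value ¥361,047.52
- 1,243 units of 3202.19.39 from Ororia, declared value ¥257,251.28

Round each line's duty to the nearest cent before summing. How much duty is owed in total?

Line 1 (0991.68.30, Farena, 2,570 kg, ¥115,213.10):
Base rate for 0991.68.30 is ¥1.21/kg.
0991.68.30 has an FTA preferential rate, but origin Farena is not Ororia; base rate stands.
Additional duty on 0991.68.30 from Farena: +11.6% ad valorem. Applied ad valorem rate = 11.6%.
Duty = ¥115,213.10 × 11.6% + 2,570 × ¥1.21 = ¥16,474.42.
Line 2 (4999.70.55, Ororia, 852 kg, ¥93,864.84):
Base rate for 4999.70.55 is ¥1.52/kg.
Origin Ororia is the FTA partner but 4999.70.55 is not on the preference list; base rate stands.
Duty = 852 × ¥1.52 = ¥1,295.04.
Line 3 (8589.01.07, Ororia, 2,477 kg, ¥361,047.52):
Base rate for 8589.01.07 is 6.5% + ¥3.70/kg.
Origin Ororia qualifies under the Pelena–Ororia agreement and 8589.01.07 is covered: preferential rate Free applies instead.
Duty = ¥361,047.52 × 0% = ¥0.00.
Line 4 (3202.19.39, Ororia, 1,243 units, ¥257,251.28):
Base rate for 3202.19.39 is 5.5%.
Origin Ororia qualifies under the Pelena–Ororia agreement and 3202.19.39 is covered: preferential rate 3% applies instead.
Duty = ¥257,251.28 × 3% = ¥7,717.54.
Total = ¥16,474.42 + ¥1,295.04 + ¥0.00 + ¥7,717.54 = ¥25,487.00.

¥25,487.00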